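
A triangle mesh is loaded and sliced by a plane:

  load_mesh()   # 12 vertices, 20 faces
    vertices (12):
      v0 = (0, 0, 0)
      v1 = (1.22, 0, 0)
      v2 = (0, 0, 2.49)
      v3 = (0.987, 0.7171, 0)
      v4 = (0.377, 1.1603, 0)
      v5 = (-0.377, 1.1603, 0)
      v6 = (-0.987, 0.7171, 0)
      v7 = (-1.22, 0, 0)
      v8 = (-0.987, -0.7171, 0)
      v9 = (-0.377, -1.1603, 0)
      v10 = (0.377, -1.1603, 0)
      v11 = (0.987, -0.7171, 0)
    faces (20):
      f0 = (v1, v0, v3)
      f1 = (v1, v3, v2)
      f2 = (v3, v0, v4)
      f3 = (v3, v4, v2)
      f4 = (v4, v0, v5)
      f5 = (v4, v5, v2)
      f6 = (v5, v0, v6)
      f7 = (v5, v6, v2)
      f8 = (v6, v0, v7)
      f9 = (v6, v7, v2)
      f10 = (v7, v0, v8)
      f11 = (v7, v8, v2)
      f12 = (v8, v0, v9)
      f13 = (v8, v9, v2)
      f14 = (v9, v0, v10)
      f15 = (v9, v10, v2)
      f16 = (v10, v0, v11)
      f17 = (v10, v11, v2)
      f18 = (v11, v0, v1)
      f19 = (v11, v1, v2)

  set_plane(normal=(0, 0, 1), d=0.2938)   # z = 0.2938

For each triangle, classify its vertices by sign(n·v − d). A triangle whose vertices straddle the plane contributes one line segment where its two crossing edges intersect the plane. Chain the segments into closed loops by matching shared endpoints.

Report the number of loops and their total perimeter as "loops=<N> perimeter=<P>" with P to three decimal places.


Straddling triangles (10 of 20):
  (v1,v3,v2) [--+] → (0.870542, 0.632488, 0.2938)–(1.07605, 0, 0.2938)  len=0.6650
  (v3,v4,v2) [--+] → (0.332517, 1.02339, 0.2938)–(0.870542, 0.632488, 0.2938)  len=0.6650
  (v4,v5,v2) [--+] → (-0.332517, 1.02339, 0.2938)–(0.332517, 1.02339, 0.2938)  len=0.6650
  (v5,v6,v2) [--+] → (-0.870542, 0.632488, 0.2938)–(-0.332517, 1.02339, 0.2938)  len=0.6650
  (v6,v7,v2) [--+] → (-1.07605, 0, 0.2938)–(-0.870542, 0.632488, 0.2938)  len=0.6650
  (v7,v8,v2) [--+] → (-0.870542, -0.632488, 0.2938)–(-1.07605, 0, 0.2938)  len=0.6650
  (v8,v9,v2) [--+] → (-0.332517, -1.02339, 0.2938)–(-0.870542, -0.632488, 0.2938)  len=0.6650
  (v9,v10,v2) [--+] → (0.332517, -1.02339, 0.2938)–(-0.332517, -1.02339, 0.2938)  len=0.6650
  (v10,v11,v2) [--+] → (0.870542, -0.632488, 0.2938)–(0.332517, -1.02339, 0.2938)  len=0.6650
  (v11,v1,v2) [--+] → (1.07605, 0, 0.2938)–(0.870542, -0.632488, 0.2938)  len=0.6650

Chained into 1 loop(s):
  loop 1: 10 segments, perimeter = 6.6504
Total perimeter = 6.650

loops=1 perimeter=6.650


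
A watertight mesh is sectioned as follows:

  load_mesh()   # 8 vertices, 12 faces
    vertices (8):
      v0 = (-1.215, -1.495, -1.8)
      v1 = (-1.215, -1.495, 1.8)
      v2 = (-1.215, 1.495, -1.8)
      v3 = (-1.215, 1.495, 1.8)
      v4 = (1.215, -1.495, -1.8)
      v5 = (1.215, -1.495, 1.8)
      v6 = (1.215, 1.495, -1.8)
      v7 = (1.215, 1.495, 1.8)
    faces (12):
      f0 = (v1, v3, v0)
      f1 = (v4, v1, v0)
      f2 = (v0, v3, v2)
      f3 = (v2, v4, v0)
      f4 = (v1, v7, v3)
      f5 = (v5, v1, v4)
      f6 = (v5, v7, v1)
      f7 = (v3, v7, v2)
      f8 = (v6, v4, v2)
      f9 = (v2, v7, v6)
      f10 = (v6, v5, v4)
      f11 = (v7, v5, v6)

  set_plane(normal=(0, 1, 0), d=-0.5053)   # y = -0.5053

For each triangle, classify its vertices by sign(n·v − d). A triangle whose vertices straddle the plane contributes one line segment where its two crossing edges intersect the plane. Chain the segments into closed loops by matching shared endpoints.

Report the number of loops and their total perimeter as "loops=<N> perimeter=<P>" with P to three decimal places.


Straddling triangles (8 of 12):
  (v1,v3,v0) [-+-] → (-1.215, -0.5053, 1.8)–(-1.215, -0.5053, -0.608388)  len=2.4084
  (v0,v3,v2) [-++] → (-1.215, -0.5053, -0.608388)–(-1.215, -0.5053, -1.8)  len=1.1916
  (v2,v4,v0) [+--] → (0.410662, -0.5053, -1.8)–(-1.215, -0.5053, -1.8)  len=1.6257
  (v1,v7,v3) [-++] → (-0.410662, -0.5053, 1.8)–(-1.215, -0.5053, 1.8)  len=0.8043
  (v5,v7,v1) [-+-] → (1.215, -0.5053, 1.8)–(-0.410662, -0.5053, 1.8)  len=1.6257
  (v6,v4,v2) [+-+] → (1.215, -0.5053, -1.8)–(0.410662, -0.5053, -1.8)  len=0.8043
  (v6,v5,v4) [+--] → (1.215, -0.5053, 0.608388)–(1.215, -0.5053, -1.8)  len=2.4084
  (v7,v5,v6) [+-+] → (1.215, -0.5053, 1.8)–(1.215, -0.5053, 0.608388)  len=1.1916

Chained into 1 loop(s):
  loop 1: 8 segments, perimeter = 12.0600
Total perimeter = 12.060

loops=1 perimeter=12.060


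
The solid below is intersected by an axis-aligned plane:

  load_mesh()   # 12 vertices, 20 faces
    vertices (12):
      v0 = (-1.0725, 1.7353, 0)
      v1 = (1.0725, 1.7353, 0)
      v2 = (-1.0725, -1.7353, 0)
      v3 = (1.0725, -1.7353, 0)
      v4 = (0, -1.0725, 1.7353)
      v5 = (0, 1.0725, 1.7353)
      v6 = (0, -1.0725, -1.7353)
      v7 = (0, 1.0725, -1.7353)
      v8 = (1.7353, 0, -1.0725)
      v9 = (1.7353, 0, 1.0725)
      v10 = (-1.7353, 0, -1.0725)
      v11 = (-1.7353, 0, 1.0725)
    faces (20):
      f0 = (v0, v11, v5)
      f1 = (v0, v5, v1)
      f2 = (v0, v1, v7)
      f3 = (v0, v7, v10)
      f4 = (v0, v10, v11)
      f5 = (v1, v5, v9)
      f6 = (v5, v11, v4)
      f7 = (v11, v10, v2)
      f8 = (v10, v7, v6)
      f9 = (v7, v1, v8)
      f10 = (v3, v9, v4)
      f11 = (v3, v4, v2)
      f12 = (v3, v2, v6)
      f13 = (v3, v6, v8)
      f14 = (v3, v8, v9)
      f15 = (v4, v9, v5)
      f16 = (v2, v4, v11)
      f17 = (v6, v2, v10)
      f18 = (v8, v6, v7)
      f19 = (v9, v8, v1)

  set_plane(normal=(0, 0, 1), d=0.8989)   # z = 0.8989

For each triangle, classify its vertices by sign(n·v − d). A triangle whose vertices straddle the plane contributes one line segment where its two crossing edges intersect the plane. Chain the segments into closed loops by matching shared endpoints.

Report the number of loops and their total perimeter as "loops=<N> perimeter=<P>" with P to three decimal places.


Straddling triangles (10 of 20):
  (v0,v11,v5) [-++] → (-1.62802, 0.280884, 0.8989)–(-0.516936, 1.39196, 0.8989)  len=1.5713
  (v0,v5,v1) [-+-] → (-0.516936, 1.39196, 0.8989)–(0.516936, 1.39196, 0.8989)  len=1.0339
  (v0,v10,v11) [--+] → (-1.7353, 0, 0.8989)–(-1.62802, 0.280884, 0.8989)  len=0.3007
  (v1,v5,v9) [-++] → (0.516936, 1.39196, 0.8989)–(1.62802, 0.280884, 0.8989)  len=1.5713
  (v11,v10,v2) [+--] → (-1.7353, 0, 0.8989)–(-1.62802, -0.280884, 0.8989)  len=0.3007
  (v3,v9,v4) [-++] → (1.62802, -0.280884, 0.8989)–(0.516936, -1.39196, 0.8989)  len=1.5713
  (v3,v4,v2) [-+-] → (0.516936, -1.39196, 0.8989)–(-0.516936, -1.39196, 0.8989)  len=1.0339
  (v3,v8,v9) [--+] → (1.7353, 0, 0.8989)–(1.62802, -0.280884, 0.8989)  len=0.3007
  (v2,v4,v11) [-++] → (-0.516936, -1.39196, 0.8989)–(-1.62802, -0.280884, 0.8989)  len=1.5713
  (v9,v8,v1) [+--] → (1.7353, 0, 0.8989)–(1.62802, 0.280884, 0.8989)  len=0.3007

Chained into 1 loop(s):
  loop 1: 10 segments, perimeter = 9.5557
Total perimeter = 9.556

loops=1 perimeter=9.556


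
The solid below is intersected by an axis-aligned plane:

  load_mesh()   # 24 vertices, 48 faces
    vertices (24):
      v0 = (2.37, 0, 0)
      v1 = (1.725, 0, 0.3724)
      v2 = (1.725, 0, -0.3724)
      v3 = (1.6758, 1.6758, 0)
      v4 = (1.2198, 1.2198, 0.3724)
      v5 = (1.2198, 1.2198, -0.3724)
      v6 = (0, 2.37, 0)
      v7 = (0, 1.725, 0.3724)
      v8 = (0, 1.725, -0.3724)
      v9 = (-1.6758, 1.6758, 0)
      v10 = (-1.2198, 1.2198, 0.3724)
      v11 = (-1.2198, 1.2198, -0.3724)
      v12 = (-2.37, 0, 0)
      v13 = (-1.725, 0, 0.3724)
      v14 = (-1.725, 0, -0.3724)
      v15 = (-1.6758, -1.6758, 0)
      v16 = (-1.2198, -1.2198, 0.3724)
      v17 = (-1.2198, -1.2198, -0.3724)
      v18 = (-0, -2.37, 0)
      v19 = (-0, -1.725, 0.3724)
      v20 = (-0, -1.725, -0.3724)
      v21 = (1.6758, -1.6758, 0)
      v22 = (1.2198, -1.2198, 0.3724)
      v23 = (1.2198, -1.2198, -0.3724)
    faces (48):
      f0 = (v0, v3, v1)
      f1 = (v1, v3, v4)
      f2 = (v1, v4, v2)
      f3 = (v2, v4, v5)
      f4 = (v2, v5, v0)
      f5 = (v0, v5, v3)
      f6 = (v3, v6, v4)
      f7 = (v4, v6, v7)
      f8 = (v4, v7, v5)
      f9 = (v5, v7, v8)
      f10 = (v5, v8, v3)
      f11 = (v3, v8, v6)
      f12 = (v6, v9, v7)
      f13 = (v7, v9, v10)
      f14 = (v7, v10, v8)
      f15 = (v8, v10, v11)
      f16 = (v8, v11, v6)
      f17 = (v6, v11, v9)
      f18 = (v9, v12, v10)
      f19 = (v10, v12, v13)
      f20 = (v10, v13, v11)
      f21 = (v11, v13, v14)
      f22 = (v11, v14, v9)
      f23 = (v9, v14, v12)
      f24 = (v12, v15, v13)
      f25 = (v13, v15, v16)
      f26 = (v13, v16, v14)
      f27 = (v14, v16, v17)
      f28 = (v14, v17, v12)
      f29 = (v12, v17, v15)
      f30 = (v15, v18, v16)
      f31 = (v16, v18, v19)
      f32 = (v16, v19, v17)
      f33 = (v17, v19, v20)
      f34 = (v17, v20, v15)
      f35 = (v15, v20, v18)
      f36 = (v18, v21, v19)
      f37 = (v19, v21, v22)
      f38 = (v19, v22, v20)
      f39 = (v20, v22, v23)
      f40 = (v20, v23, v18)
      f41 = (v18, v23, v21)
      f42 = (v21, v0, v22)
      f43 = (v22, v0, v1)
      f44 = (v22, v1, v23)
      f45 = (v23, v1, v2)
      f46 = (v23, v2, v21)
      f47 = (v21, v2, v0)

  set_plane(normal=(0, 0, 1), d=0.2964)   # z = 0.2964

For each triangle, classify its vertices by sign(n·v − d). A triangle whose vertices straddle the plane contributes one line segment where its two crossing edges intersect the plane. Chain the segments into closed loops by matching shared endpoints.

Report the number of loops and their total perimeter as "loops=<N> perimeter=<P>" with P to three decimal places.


loops=2 perimeter=21.930

Straddling triangles (32 of 48):
  (v0,v3,v1) [--+] → (1.71496, 0.342, 0.2964)–(1.85663, 0, 0.2964)  len=0.3702
  (v1,v3,v4) [+-+] → (1.71496, 0.342, 0.2964)–(1.31286, 1.31286, 0.2964)  len=1.0508
  (v1,v4,v2) [++-] → (1.27135, 1.09533, 0.2964)–(1.725, 0, 0.2964)  len=1.1856
  (v2,v4,v5) [-+-] → (1.27135, 1.09533, 0.2964)–(1.2198, 1.2198, 0.2964)  len=0.1347
  (v3,v6,v4) [--+] → (0.970861, 1.45453, 0.2964)–(1.31286, 1.31286, 0.2964)  len=0.3702
  (v4,v6,v7) [+-+] → (0.970861, 1.45453, 0.2964)–(0, 1.85663, 0.2964)  len=1.0508
  (v4,v7,v5) [++-] → (0.124469, 1.67345, 0.2964)–(1.2198, 1.2198, 0.2964)  len=1.1856
  (v5,v7,v8) [-+-] → (0.124469, 1.67345, 0.2964)–(0, 1.725, 0.2964)  len=0.1347
  (v6,v9,v7) [--+] → (-0.342, 1.71496, 0.2964)–(0, 1.85663, 0.2964)  len=0.3702
  (v7,v9,v10) [+-+] → (-0.342, 1.71496, 0.2964)–(-1.31286, 1.31286, 0.2964)  len=1.0508
  (v7,v10,v8) [++-] → (-1.09533, 1.27135, 0.2964)–(0, 1.725, 0.2964)  len=1.1856
  (v8,v10,v11) [-+-] → (-1.09533, 1.27135, 0.2964)–(-1.2198, 1.2198, 0.2964)  len=0.1347
  (v9,v12,v10) [--+] → (-1.45453, 0.970861, 0.2964)–(-1.31286, 1.31286, 0.2964)  len=0.3702
  (v10,v12,v13) [+-+] → (-1.45453, 0.970861, 0.2964)–(-1.85663, 0, 0.2964)  len=1.0508
  (v10,v13,v11) [++-] → (-1.67345, 0.124469, 0.2964)–(-1.2198, 1.2198, 0.2964)  len=1.1856
  (v11,v13,v14) [-+-] → (-1.67345, 0.124469, 0.2964)–(-1.725, 0, 0.2964)  len=0.1347
  (v12,v15,v13) [--+] → (-1.71496, -0.342, 0.2964)–(-1.85663, 0, 0.2964)  len=0.3702
  (v13,v15,v16) [+-+] → (-1.71496, -0.342, 0.2964)–(-1.31286, -1.31286, 0.2964)  len=1.0508
  (v13,v16,v14) [++-] → (-1.27135, -1.09533, 0.2964)–(-1.725, 0, 0.2964)  len=1.1856
  (v14,v16,v17) [-+-] → (-1.27135, -1.09533, 0.2964)–(-1.2198, -1.2198, 0.2964)  len=0.1347
  (v15,v18,v16) [--+] → (-0.970861, -1.45453, 0.2964)–(-1.31286, -1.31286, 0.2964)  len=0.3702
  (v16,v18,v19) [+-+] → (-0.970861, -1.45453, 0.2964)–(0, -1.85663, 0.2964)  len=1.0508
  (v16,v19,v17) [++-] → (-0.124469, -1.67345, 0.2964)–(-1.2198, -1.2198, 0.2964)  len=1.1856
  (v17,v19,v20) [-+-] → (-0.124469, -1.67345, 0.2964)–(0, -1.725, 0.2964)  len=0.1347
  (v18,v21,v19) [--+] → (0.342, -1.71496, 0.2964)–(0, -1.85663, 0.2964)  len=0.3702
  (v19,v21,v22) [+-+] → (0.342, -1.71496, 0.2964)–(1.31286, -1.31286, 0.2964)  len=1.0508
  (v19,v22,v20) [++-] → (1.09533, -1.27135, 0.2964)–(0, -1.725, 0.2964)  len=1.1856
  (v20,v22,v23) [-+-] → (1.09533, -1.27135, 0.2964)–(1.2198, -1.2198, 0.2964)  len=0.1347
  (v21,v0,v22) [--+] → (1.45453, -0.970861, 0.2964)–(1.31286, -1.31286, 0.2964)  len=0.3702
  (v22,v0,v1) [+-+] → (1.45453, -0.970861, 0.2964)–(1.85663, 0, 0.2964)  len=1.0508
  (v22,v1,v23) [++-] → (1.67345, -0.124469, 0.2964)–(1.2198, -1.2198, 0.2964)  len=1.1856
  (v23,v1,v2) [-+-] → (1.67345, -0.124469, 0.2964)–(1.725, 0, 0.2964)  len=0.1347

Chained into 2 loop(s):
  loop 1: 16 segments, perimeter = 11.3681
  loop 2: 16 segments, perimeter = 10.5622
Total perimeter = 21.930


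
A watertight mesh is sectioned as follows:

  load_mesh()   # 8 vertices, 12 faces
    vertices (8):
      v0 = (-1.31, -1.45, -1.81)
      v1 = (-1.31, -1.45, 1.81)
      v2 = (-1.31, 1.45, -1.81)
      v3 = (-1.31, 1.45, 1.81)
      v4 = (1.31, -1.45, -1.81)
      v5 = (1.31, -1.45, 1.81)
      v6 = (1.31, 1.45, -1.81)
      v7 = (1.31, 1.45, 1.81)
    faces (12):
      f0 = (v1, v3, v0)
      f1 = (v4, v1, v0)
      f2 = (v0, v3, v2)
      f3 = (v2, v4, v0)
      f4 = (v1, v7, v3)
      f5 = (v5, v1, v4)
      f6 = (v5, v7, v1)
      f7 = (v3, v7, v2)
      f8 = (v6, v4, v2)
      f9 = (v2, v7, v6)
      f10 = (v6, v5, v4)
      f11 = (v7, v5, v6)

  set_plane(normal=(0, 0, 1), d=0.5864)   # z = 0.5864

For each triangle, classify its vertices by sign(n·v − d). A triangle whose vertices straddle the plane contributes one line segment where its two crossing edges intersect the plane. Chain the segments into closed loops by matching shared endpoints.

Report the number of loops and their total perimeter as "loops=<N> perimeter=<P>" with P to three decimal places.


loops=1 perimeter=11.040

Straddling triangles (8 of 12):
  (v1,v3,v0) [++-] → (-1.31, 0.469768, 0.5864)–(-1.31, -1.45, 0.5864)  len=1.9198
  (v4,v1,v0) [-+-] → (-0.424411, -1.45, 0.5864)–(-1.31, -1.45, 0.5864)  len=0.8856
  (v0,v3,v2) [-+-] → (-1.31, 0.469768, 0.5864)–(-1.31, 1.45, 0.5864)  len=0.9802
  (v5,v1,v4) [++-] → (-0.424411, -1.45, 0.5864)–(1.31, -1.45, 0.5864)  len=1.7344
  (v3,v7,v2) [++-] → (0.424411, 1.45, 0.5864)–(-1.31, 1.45, 0.5864)  len=1.7344
  (v2,v7,v6) [-+-] → (0.424411, 1.45, 0.5864)–(1.31, 1.45, 0.5864)  len=0.8856
  (v6,v5,v4) [-+-] → (1.31, -0.469768, 0.5864)–(1.31, -1.45, 0.5864)  len=0.9802
  (v7,v5,v6) [++-] → (1.31, -0.469768, 0.5864)–(1.31, 1.45, 0.5864)  len=1.9198

Chained into 1 loop(s):
  loop 1: 8 segments, perimeter = 11.0400
Total perimeter = 11.040


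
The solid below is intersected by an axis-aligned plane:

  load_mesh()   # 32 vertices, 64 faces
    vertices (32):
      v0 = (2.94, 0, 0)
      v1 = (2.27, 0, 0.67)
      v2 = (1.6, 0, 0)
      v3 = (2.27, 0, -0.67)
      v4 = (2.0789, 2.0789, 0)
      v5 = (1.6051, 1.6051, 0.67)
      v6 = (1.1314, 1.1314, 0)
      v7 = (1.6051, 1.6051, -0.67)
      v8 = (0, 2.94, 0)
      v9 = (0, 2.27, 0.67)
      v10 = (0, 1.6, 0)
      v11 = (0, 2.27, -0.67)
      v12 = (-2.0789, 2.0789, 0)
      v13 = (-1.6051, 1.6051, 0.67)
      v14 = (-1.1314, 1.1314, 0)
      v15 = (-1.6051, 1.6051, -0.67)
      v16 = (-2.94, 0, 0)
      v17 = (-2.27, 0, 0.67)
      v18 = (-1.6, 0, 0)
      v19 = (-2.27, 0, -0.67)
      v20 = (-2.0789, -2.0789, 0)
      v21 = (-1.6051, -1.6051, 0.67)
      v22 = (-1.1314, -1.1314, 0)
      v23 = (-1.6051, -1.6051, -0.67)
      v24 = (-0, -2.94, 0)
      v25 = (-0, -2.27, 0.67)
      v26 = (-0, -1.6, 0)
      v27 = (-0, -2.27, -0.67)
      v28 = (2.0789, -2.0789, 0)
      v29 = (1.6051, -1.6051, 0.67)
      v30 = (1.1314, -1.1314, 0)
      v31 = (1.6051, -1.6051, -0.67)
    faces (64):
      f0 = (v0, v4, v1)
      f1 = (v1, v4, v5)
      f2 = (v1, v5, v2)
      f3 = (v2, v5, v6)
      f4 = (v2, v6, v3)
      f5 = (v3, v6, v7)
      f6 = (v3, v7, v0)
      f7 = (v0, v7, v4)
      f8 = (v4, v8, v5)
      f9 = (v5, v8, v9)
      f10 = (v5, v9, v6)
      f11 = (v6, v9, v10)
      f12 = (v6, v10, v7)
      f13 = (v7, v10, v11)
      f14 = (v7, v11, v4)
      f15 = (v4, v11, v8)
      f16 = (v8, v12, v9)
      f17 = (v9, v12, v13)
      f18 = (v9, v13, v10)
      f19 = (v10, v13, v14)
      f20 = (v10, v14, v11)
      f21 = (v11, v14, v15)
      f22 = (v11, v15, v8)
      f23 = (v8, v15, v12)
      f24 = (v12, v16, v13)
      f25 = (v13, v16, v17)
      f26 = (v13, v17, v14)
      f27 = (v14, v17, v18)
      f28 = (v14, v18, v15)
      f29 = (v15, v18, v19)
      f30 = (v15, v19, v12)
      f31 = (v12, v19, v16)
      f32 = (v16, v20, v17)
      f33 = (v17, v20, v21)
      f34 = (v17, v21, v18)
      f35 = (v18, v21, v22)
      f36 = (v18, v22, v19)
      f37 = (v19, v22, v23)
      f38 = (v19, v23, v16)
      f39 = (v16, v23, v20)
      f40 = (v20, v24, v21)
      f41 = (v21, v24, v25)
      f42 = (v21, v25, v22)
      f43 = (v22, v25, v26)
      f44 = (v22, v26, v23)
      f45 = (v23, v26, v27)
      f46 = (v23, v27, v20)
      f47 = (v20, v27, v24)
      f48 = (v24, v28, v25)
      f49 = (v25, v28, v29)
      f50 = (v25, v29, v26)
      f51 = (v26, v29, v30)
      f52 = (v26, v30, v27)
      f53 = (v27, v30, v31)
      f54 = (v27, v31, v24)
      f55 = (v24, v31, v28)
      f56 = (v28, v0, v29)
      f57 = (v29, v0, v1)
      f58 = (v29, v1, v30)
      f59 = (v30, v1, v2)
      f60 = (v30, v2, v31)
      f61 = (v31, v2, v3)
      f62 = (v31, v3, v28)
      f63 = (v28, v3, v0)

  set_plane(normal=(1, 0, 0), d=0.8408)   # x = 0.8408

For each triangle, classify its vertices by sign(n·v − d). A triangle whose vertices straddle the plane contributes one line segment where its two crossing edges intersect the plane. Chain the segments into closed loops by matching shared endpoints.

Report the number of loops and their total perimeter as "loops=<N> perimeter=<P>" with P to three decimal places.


Straddling triangles (16 of 64):
  (v4,v8,v5) [+-+] → (0.8408, 2.59173, 0)–(0.8408, 2.24074, 0.350966)  len=0.4964
  (v5,v8,v9) [+--] → (0.8408, 2.24074, 0.350966)–(0.8408, 1.92171, 0.67)  len=0.4512
  (v5,v9,v6) [+-+] → (0.8408, 1.92171, 0.67)–(0.8408, 1.42385, 0.172089)  len=0.7041
  (v6,v9,v10) [+--] → (0.8408, 1.42385, 0.172089)–(0.8408, 1.25176, 0)  len=0.2434
  (v6,v10,v7) [+-+] → (0.8408, 1.25176, 0)–(0.8408, 1.60267, -0.350966)  len=0.4963
  (v7,v10,v11) [+--] → (0.8408, 1.60267, -0.350966)–(0.8408, 1.92171, -0.67)  len=0.4512
  (v7,v11,v4) [+-+] → (0.8408, 1.92171, -0.67)–(0.8408, 2.19271, -0.399022)  len=0.3832
  (v4,v11,v8) [+--] → (0.8408, 2.19271, -0.399022)–(0.8408, 2.59173, 0)  len=0.5643
  (v24,v28,v25) [-+-] → (0.8408, -2.59173, 0)–(0.8408, -2.19271, 0.399022)  len=0.5643
  (v25,v28,v29) [-++] → (0.8408, -2.19271, 0.399022)–(0.8408, -1.92171, 0.67)  len=0.3832
  (v25,v29,v26) [-+-] → (0.8408, -1.92171, 0.67)–(0.8408, -1.60267, 0.350966)  len=0.4512
  (v26,v29,v30) [-++] → (0.8408, -1.60267, 0.350966)–(0.8408, -1.25176, 0)  len=0.4963
  (v26,v30,v27) [-+-] → (0.8408, -1.25176, 0)–(0.8408, -1.42385, -0.172089)  len=0.2434
  (v27,v30,v31) [-++] → (0.8408, -1.42385, -0.172089)–(0.8408, -1.92171, -0.67)  len=0.7041
  (v27,v31,v24) [-+-] → (0.8408, -1.92171, -0.67)–(0.8408, -2.24074, -0.350966)  len=0.4512
  (v24,v31,v28) [-++] → (0.8408, -2.24074, -0.350966)–(0.8408, -2.59173, 0)  len=0.4964

Chained into 2 loop(s):
  loop 1: 8 segments, perimeter = 3.7901
  loop 2: 8 segments, perimeter = 3.7901
Total perimeter = 7.580

loops=2 perimeter=7.580


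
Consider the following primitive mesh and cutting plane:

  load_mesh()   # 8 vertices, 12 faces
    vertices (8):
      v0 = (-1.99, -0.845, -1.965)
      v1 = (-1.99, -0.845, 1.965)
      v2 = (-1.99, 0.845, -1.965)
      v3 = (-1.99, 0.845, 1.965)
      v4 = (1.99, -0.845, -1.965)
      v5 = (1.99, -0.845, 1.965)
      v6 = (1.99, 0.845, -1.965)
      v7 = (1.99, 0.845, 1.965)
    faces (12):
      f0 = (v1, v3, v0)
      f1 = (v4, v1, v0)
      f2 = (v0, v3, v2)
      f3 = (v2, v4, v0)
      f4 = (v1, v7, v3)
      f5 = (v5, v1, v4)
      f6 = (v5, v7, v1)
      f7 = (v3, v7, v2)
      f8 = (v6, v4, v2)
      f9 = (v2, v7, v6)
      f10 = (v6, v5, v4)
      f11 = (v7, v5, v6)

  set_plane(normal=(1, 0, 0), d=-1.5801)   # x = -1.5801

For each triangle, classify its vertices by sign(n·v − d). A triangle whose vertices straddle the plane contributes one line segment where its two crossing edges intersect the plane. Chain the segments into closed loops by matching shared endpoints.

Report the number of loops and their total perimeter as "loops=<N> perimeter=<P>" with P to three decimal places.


loops=1 perimeter=11.240

Straddling triangles (8 of 12):
  (v4,v1,v0) [+--] → (-1.5801, -0.845, 1.56025)–(-1.5801, -0.845, -1.965)  len=3.5252
  (v2,v4,v0) [-+-] → (-1.5801, 0.670947, -1.965)–(-1.5801, -0.845, -1.965)  len=1.5159
  (v1,v7,v3) [-+-] → (-1.5801, -0.670947, 1.965)–(-1.5801, 0.845, 1.965)  len=1.5159
  (v5,v1,v4) [+-+] → (-1.5801, -0.845, 1.965)–(-1.5801, -0.845, 1.56025)  len=0.4048
  (v5,v7,v1) [++-] → (-1.5801, -0.670947, 1.965)–(-1.5801, -0.845, 1.965)  len=0.1741
  (v3,v7,v2) [-+-] → (-1.5801, 0.845, 1.965)–(-1.5801, 0.845, -1.56025)  len=3.5252
  (v6,v4,v2) [++-] → (-1.5801, 0.670947, -1.965)–(-1.5801, 0.845, -1.965)  len=0.1741
  (v2,v7,v6) [-++] → (-1.5801, 0.845, -1.56025)–(-1.5801, 0.845, -1.965)  len=0.4048

Chained into 1 loop(s):
  loop 1: 8 segments, perimeter = 11.2400
Total perimeter = 11.240


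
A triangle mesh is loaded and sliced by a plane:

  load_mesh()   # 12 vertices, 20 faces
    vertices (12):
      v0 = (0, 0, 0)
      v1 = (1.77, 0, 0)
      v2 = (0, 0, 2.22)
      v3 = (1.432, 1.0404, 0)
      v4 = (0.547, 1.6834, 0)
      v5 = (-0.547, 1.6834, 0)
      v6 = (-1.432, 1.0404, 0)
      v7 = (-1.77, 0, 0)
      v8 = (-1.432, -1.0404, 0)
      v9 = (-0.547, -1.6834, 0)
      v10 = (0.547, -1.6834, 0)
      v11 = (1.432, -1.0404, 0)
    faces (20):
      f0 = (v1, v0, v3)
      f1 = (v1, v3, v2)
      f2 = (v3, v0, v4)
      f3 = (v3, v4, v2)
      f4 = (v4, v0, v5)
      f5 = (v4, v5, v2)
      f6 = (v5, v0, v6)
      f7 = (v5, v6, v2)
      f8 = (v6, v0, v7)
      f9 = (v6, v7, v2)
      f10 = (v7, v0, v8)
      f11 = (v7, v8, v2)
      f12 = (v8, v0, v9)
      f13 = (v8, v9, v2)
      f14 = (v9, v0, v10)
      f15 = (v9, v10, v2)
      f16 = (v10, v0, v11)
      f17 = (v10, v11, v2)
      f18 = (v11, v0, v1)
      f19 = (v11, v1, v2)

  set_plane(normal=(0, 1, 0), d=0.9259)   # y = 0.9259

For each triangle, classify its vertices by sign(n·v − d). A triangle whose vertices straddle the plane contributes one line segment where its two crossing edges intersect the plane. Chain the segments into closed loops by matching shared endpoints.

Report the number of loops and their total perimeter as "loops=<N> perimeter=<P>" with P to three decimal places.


Straddling triangles (10 of 20):
  (v1,v0,v3) [--+] → (1.2744, 0.9259, 0)–(1.4692, 0.9259, 0)  len=0.1948
  (v1,v3,v2) [-+-] → (1.4692, 0.9259, 0)–(1.2744, 0.9259, 0.244319)  len=0.3125
  (v3,v0,v4) [+-+] → (1.2744, 0.9259, 0)–(0.30086, 0.9259, 0)  len=0.9735
  (v3,v4,v2) [++-] → (0.30086, 0.9259, 0.99896)–(1.2744, 0.9259, 0.244319)  len=1.2318
  (v4,v0,v5) [+-+] → (0.30086, 0.9259, 0)–(-0.30086, 0.9259, 0)  len=0.6017
  (v4,v5,v2) [++-] → (-0.30086, 0.9259, 0.99896)–(0.30086, 0.9259, 0.99896)  len=0.6017
  (v5,v0,v6) [+-+] → (-0.30086, 0.9259, 0)–(-1.2744, 0.9259, 0)  len=0.9735
  (v5,v6,v2) [++-] → (-1.2744, 0.9259, 0.244319)–(-0.30086, 0.9259, 0.99896)  len=1.2318
  (v6,v0,v7) [+--] → (-1.2744, 0.9259, 0)–(-1.4692, 0.9259, 0)  len=0.1948
  (v6,v7,v2) [+--] → (-1.4692, 0.9259, 0)–(-1.2744, 0.9259, 0.244319)  len=0.3125

Chained into 1 loop(s):
  loop 1: 10 segments, perimeter = 6.6286
Total perimeter = 6.629

loops=1 perimeter=6.629


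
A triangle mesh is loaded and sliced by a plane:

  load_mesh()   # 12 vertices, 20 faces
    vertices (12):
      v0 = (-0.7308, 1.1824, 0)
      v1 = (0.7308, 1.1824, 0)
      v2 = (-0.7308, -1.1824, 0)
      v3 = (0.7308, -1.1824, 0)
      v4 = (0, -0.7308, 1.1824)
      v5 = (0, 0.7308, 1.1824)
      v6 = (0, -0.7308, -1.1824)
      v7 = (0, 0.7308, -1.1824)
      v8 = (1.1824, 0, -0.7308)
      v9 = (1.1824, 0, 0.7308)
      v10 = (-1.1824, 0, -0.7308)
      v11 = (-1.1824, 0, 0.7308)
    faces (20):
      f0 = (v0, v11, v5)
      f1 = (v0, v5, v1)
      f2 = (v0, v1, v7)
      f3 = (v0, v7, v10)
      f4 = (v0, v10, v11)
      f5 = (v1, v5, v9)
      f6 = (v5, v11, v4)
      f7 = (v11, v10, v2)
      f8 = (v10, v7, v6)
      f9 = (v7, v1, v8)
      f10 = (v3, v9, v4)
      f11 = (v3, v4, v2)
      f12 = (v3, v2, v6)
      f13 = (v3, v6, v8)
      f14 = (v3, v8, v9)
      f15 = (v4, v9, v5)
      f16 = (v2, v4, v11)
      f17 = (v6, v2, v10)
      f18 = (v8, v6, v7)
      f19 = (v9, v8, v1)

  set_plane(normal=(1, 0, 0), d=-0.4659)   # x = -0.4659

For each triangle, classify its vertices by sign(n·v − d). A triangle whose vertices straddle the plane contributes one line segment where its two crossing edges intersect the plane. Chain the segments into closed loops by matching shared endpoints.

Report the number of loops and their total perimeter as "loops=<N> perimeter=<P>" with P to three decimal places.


loops=1 perimeter=6.864

Straddling triangles (10 of 20):
  (v0,v11,v5) [--+] → (-0.4659, 0.442844, 1.00446)–(-0.4659, 1.0187, 0.428596)  len=0.8144
  (v0,v5,v1) [-++] → (-0.4659, 1.0187, 0.428596)–(-0.4659, 1.1824, 0)  len=0.4588
  (v0,v1,v7) [-++] → (-0.4659, 1.1824, 0)–(-0.4659, 1.0187, -0.428596)  len=0.4588
  (v0,v7,v10) [-+-] → (-0.4659, 1.0187, -0.428596)–(-0.4659, 0.442844, -1.00446)  len=0.8144
  (v5,v11,v4) [+-+] → (-0.4659, 0.442844, 1.00446)–(-0.4659, -0.442844, 1.00446)  len=0.8857
  (v10,v7,v6) [-++] → (-0.4659, 0.442844, -1.00446)–(-0.4659, -0.442844, -1.00446)  len=0.8857
  (v3,v4,v2) [++-] → (-0.4659, -1.0187, 0.428596)–(-0.4659, -1.1824, 0)  len=0.4588
  (v3,v2,v6) [+-+] → (-0.4659, -1.1824, 0)–(-0.4659, -1.0187, -0.428596)  len=0.4588
  (v2,v4,v11) [-+-] → (-0.4659, -1.0187, 0.428596)–(-0.4659, -0.442844, 1.00446)  len=0.8144
  (v6,v2,v10) [+--] → (-0.4659, -1.0187, -0.428596)–(-0.4659, -0.442844, -1.00446)  len=0.8144

Chained into 1 loop(s):
  loop 1: 10 segments, perimeter = 6.8641
Total perimeter = 6.864


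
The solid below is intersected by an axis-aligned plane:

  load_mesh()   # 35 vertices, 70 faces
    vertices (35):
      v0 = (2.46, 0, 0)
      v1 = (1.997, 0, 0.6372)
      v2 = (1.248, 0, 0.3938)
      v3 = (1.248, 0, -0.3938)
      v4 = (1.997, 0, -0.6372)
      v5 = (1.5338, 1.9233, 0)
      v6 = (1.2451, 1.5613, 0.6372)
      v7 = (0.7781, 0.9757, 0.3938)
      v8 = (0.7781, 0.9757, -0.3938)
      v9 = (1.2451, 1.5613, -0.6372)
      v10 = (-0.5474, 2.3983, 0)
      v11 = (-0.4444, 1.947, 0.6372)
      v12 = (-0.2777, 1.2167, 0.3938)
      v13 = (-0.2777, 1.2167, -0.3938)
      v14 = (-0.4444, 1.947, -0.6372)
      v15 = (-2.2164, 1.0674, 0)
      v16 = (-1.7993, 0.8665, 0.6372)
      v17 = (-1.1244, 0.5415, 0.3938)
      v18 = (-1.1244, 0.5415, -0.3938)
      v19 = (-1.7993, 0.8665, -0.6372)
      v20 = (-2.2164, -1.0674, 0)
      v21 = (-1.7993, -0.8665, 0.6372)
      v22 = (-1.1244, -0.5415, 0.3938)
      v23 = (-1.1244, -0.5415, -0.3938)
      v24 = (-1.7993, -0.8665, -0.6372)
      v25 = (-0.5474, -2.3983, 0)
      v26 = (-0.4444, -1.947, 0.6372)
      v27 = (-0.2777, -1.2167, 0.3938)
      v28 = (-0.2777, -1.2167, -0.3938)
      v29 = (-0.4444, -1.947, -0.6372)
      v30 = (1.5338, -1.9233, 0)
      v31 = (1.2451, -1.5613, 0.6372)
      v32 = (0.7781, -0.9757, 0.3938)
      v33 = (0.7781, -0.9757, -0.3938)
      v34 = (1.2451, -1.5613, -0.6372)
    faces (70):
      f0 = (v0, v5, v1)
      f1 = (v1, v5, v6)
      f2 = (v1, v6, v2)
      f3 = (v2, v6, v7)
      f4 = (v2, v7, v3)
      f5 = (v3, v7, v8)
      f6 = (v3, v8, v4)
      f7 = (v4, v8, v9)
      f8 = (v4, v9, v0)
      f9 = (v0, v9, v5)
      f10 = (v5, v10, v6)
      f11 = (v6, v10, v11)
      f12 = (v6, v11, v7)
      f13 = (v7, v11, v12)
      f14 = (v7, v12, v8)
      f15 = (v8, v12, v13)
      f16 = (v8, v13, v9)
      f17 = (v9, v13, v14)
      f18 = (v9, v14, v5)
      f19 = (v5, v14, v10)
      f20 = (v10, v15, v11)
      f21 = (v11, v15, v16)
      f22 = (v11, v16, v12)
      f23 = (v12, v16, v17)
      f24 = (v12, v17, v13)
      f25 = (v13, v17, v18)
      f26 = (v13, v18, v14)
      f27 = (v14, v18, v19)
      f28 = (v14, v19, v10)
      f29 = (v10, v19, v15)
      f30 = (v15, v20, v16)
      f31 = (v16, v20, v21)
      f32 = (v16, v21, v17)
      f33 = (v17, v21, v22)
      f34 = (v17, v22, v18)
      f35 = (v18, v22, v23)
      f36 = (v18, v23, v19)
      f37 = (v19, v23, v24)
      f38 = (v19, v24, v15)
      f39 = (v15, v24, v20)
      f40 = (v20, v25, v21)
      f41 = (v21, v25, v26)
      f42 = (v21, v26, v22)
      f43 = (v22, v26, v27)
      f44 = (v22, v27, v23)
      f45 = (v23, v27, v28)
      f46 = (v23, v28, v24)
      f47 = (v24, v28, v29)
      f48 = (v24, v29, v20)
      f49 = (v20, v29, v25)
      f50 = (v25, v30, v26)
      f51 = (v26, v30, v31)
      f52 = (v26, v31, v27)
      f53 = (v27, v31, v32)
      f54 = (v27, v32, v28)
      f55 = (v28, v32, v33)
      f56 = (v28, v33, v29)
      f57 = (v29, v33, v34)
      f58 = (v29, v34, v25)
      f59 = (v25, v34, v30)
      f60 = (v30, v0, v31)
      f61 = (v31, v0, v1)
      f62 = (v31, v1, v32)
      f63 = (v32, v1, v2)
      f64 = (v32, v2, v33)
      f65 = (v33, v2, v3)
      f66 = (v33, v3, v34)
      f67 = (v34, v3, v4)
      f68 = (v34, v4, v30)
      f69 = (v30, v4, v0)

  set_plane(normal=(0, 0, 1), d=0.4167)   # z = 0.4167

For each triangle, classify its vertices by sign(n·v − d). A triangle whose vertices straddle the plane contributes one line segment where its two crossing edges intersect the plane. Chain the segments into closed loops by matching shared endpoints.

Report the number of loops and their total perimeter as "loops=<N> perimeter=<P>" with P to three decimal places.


Straddling triangles (28 of 70):
  (v0,v5,v1) [--+] → (1.83671, 0.665549, 0.4167)–(2.15722, 0, 0.4167)  len=0.7387
  (v1,v5,v6) [+-+] → (1.83671, 0.665549, 0.4167)–(1.345, 1.68657, 0.4167)  len=1.1333
  (v1,v6,v2) [++-] → (1.24773, 0.146893, 0.4167)–(1.31847, 0, 0.4167)  len=0.1630
  (v2,v6,v7) [-+-] → (1.24773, 0.146893, 0.4167)–(0.822037, 1.0308, 0.4167)  len=0.9811
  (v5,v10,v6) [--+] → (0.624814, 1.85094, 0.4167)–(1.345, 1.68657, 0.4167)  len=0.7387
  (v6,v10,v11) [+-+] → (0.624814, 1.85094, 0.4167)–(-0.480043, 2.10317, 0.4167)  len=1.1333
  (v6,v11,v7) [++-] → (0.663083, 1.06708, 0.4167)–(0.822037, 1.0308, 0.4167)  len=0.1630
  (v7,v11,v12) [-+-] → (0.663083, 1.06708, 0.4167)–(-0.293384, 1.28541, 0.4167)  len=0.9811
  (v10,v15,v11) [--+] → (-1.05759, 1.64262, 0.4167)–(-0.480043, 2.10317, 0.4167)  len=0.7387
  (v11,v15,v16) [+-+] → (-1.05759, 1.64262, 0.4167)–(-1.94364, 0.93602, 0.4167)  len=1.1333
  (v11,v16,v12) [++-] → (-0.420858, 1.18375, 0.4167)–(-0.293384, 1.28541, 0.4167)  len=0.1630
  (v12,v16,v17) [-+-] → (-0.420858, 1.18375, 0.4167)–(-1.1879, 0.572077, 0.4167)  len=0.9811
  (v15,v20,v16) [--+] → (-1.94364, 0.197283, 0.4167)–(-1.94364, 0.93602, 0.4167)  len=0.7387
  (v16,v20,v21) [+-+] → (-1.94364, 0.197283, 0.4167)–(-1.94364, -0.93602, 0.4167)  len=1.1333
  (v16,v21,v17) [++-] → (-1.1879, 0.40903, 0.4167)–(-1.1879, 0.572077, 0.4167)  len=0.1630
  (v17,v21,v22) [-+-] → (-1.1879, 0.40903, 0.4167)–(-1.1879, -0.572077, 0.4167)  len=0.9811
  (v20,v25,v21) [--+] → (-1.36609, -1.39657, 0.4167)–(-1.94364, -0.93602, 0.4167)  len=0.7387
  (v21,v25,v26) [+-+] → (-1.36609, -1.39657, 0.4167)–(-0.480043, -2.10317, 0.4167)  len=1.1333
  (v21,v26,v22) [++-] → (-1.06042, -0.673735, 0.4167)–(-1.1879, -0.572077, 0.4167)  len=0.1630
  (v22,v26,v27) [-+-] → (-1.06042, -0.673735, 0.4167)–(-0.293384, -1.28541, 0.4167)  len=0.9811
  (v25,v30,v26) [--+] → (0.240147, -1.9388, 0.4167)–(-0.480043, -2.10317, 0.4167)  len=0.7387
  (v26,v30,v31) [+-+] → (0.240147, -1.9388, 0.4167)–(1.345, -1.68657, 0.4167)  len=1.1333
  (v26,v31,v27) [++-] → (-0.134429, -1.24912, 0.4167)–(-0.293384, -1.28541, 0.4167)  len=0.1630
  (v27,v31,v32) [-+-] → (-0.134429, -1.24912, 0.4167)–(0.822037, -1.0308, 0.4167)  len=0.9811
  (v30,v0,v31) [--+] → (1.66551, -1.02102, 0.4167)–(1.345, -1.68657, 0.4167)  len=0.7387
  (v31,v0,v1) [+-+] → (1.66551, -1.02102, 0.4167)–(2.15722, 0, 0.4167)  len=1.1333
  (v31,v1,v32) [++-] → (0.892779, -0.883902, 0.4167)–(0.822037, -1.0308, 0.4167)  len=0.1630
  (v32,v1,v2) [-+-] → (0.892779, -0.883902, 0.4167)–(1.31847, 0, 0.4167)  len=0.9811

Chained into 2 loop(s):
  loop 1: 14 segments, perimeter = 13.1039
  loop 2: 14 segments, perimeter = 8.0088
Total perimeter = 21.113

loops=2 perimeter=21.113


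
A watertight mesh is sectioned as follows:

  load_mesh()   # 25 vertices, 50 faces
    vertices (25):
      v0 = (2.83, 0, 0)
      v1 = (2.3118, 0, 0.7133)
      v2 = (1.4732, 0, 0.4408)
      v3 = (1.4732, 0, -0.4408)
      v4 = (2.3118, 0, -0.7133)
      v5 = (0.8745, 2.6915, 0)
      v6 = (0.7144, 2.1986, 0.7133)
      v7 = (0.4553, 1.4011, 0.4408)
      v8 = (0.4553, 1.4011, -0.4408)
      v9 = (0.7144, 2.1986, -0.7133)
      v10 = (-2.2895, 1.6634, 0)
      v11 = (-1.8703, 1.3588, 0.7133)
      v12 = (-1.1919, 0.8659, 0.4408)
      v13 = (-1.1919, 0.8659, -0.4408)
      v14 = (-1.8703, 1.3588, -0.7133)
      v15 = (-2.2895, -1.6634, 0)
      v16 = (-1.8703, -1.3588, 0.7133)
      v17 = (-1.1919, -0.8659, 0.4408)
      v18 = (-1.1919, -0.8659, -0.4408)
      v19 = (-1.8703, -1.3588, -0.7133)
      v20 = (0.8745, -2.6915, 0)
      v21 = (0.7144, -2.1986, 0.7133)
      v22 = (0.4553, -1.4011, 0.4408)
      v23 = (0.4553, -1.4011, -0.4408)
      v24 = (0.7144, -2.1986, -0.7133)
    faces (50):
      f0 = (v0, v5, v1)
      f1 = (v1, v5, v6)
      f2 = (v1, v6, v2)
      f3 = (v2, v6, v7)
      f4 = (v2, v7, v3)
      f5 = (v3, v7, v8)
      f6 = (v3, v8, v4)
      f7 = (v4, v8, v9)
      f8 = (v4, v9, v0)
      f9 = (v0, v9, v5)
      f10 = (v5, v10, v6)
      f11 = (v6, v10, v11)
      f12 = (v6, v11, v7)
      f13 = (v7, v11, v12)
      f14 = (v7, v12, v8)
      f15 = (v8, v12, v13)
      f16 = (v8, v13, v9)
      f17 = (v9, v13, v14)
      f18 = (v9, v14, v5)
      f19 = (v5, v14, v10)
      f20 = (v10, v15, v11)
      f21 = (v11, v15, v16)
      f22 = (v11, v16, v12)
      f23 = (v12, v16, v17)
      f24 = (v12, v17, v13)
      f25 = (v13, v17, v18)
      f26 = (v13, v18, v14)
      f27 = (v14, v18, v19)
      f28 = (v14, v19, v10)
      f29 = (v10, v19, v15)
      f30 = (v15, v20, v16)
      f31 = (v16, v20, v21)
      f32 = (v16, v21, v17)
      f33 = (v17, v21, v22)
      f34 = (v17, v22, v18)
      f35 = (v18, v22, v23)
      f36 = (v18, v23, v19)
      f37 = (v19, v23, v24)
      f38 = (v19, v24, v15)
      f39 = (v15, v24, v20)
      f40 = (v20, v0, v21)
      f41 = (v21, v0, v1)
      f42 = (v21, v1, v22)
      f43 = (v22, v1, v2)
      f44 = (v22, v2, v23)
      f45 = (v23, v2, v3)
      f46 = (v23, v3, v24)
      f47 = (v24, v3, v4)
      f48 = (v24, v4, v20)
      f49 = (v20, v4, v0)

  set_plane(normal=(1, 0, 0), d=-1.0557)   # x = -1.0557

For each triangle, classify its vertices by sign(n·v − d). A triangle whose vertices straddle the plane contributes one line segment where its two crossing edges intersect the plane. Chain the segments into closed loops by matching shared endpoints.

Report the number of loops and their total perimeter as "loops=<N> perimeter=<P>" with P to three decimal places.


Straddling triangles (20 of 50):
  (v5,v10,v6) [+-+] → (-1.0557, 2.06431, 0)–(-1.0557, 1.88322, 0.292976)  len=0.3444
  (v6,v10,v11) [+--] → (-1.0557, 1.88322, 0.292976)–(-1.0557, 1.62347, 0.7133)  len=0.4941
  (v6,v11,v7) [+-+] → (-1.0557, 1.62347, 0.7133)–(-1.0557, 1.37362, 0.61785)  len=0.2675
  (v7,v11,v12) [+--] → (-1.0557, 1.37362, 0.61785)–(-1.0557, 0.910153, 0.4408)  len=0.4961
  (v7,v12,v8) [+-+] → (-1.0557, 0.910153, 0.4408)–(-1.0557, 0.910153, 0.367904)  len=0.0729
  (v8,v12,v13) [+--] → (-1.0557, 0.910153, 0.367904)–(-1.0557, 0.910153, -0.4408)  len=0.8087
  (v8,v13,v9) [+-+] → (-1.0557, 0.910153, -0.4408)–(-1.0557, 0.961118, -0.460269)  len=0.0546
  (v9,v13,v14) [+--] → (-1.0557, 0.961118, -0.460269)–(-1.0557, 1.62347, -0.7133)  len=0.7090
  (v9,v14,v5) [+-+] → (-1.0557, 1.62347, -0.7133)–(-1.0557, 1.75432, -0.501607)  len=0.2489
  (v5,v14,v10) [+--] → (-1.0557, 1.75432, -0.501607)–(-1.0557, 2.06431, 0)  len=0.5897
  (v15,v20,v16) [-+-] → (-1.0557, -2.06431, 0)–(-1.0557, -1.75432, 0.501607)  len=0.5897
  (v16,v20,v21) [-++] → (-1.0557, -1.75432, 0.501607)–(-1.0557, -1.62347, 0.7133)  len=0.2489
  (v16,v21,v17) [-+-] → (-1.0557, -1.62347, 0.7133)–(-1.0557, -0.961118, 0.460269)  len=0.7090
  (v17,v21,v22) [-++] → (-1.0557, -0.961118, 0.460269)–(-1.0557, -0.910153, 0.4408)  len=0.0546
  (v17,v22,v18) [-+-] → (-1.0557, -0.910153, 0.4408)–(-1.0557, -0.910153, -0.367904)  len=0.8087
  (v18,v22,v23) [-++] → (-1.0557, -0.910153, -0.367904)–(-1.0557, -0.910153, -0.4408)  len=0.0729
  (v18,v23,v19) [-+-] → (-1.0557, -0.910153, -0.4408)–(-1.0557, -1.37362, -0.61785)  len=0.4961
  (v19,v23,v24) [-++] → (-1.0557, -1.37362, -0.61785)–(-1.0557, -1.62347, -0.7133)  len=0.2675
  (v19,v24,v15) [-+-] → (-1.0557, -1.62347, -0.7133)–(-1.0557, -1.88322, -0.292976)  len=0.4941
  (v15,v24,v20) [-++] → (-1.0557, -1.88322, -0.292976)–(-1.0557, -2.06431, 0)  len=0.3444

Chained into 2 loop(s):
  loop 1: 10 segments, perimeter = 4.0859
  loop 2: 10 segments, perimeter = 4.0859
Total perimeter = 8.172

loops=2 perimeter=8.172


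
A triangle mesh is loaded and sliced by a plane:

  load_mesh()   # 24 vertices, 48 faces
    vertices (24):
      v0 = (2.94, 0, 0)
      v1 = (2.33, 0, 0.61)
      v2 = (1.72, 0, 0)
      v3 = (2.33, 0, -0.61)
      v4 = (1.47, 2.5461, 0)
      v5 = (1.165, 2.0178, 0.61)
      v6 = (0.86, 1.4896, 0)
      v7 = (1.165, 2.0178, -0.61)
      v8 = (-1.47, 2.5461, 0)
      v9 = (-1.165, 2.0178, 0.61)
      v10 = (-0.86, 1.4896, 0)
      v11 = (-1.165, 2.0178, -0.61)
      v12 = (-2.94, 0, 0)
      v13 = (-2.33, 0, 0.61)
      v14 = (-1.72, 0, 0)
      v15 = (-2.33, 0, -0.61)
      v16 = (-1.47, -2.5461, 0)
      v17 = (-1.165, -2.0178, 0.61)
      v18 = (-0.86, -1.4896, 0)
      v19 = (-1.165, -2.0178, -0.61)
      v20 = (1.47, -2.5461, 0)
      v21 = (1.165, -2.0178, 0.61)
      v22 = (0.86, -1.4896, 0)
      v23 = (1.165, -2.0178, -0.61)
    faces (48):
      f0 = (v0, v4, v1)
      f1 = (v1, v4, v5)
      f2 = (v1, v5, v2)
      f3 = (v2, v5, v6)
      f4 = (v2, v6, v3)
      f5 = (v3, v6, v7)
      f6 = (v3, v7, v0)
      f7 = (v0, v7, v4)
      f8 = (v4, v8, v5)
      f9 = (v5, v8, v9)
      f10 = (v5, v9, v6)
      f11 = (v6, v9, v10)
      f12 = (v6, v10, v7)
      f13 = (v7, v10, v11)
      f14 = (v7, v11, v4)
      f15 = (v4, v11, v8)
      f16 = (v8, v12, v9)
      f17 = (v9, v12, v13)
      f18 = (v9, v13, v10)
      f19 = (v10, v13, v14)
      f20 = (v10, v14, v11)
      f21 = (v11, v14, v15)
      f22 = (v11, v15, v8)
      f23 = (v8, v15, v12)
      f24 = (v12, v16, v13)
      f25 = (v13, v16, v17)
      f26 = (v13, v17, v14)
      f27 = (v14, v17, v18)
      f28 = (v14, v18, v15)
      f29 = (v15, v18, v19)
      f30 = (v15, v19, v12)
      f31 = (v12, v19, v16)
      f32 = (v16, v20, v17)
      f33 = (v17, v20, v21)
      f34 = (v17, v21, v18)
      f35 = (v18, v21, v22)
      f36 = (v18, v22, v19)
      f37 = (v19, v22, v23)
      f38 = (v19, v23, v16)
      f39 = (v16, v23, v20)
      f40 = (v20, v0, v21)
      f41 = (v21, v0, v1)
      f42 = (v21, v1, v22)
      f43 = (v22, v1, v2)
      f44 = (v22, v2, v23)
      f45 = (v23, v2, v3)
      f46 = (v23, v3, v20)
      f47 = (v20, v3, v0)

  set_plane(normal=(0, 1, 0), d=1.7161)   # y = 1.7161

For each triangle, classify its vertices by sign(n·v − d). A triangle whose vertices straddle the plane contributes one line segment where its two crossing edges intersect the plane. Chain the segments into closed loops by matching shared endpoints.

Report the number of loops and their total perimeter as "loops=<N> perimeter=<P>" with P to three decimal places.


loops=1 perimeter=9.385

Straddling triangles (18 of 48):
  (v0,v4,v1) [-+-] → (1.9492, 1.7161, 0)–(1.75035, 1.7161, 0.198853)  len=0.2812
  (v1,v4,v5) [-++] → (1.75035, 1.7161, 0.198853)–(1.33919, 1.7161, 0.61)  len=0.5815
  (v1,v5,v2) [-+-] → (1.33919, 1.7161, 0.61)–(1.24798, 1.7161, 0.518793)  len=0.1290
  (v2,v5,v6) [-+-] → (1.24798, 1.7161, 0.518793)–(0.990789, 1.7161, 0.261577)  len=0.3637
  (v3,v6,v7) [--+] → (0.990789, 1.7161, -0.261577)–(1.33919, 1.7161, -0.61)  len=0.4927
  (v3,v7,v0) [-+-] → (1.33919, 1.7161, -0.61)–(1.4304, 1.7161, -0.518793)  len=0.1290
  (v0,v7,v4) [-++] → (1.4304, 1.7161, -0.518793)–(1.9492, 1.7161, 0)  len=0.7337
  (v5,v9,v6) [++-] → (-0.00835006, 1.7161, 0.261577)–(0.990789, 1.7161, 0.261577)  len=0.9991
  (v6,v9,v10) [-+-] → (-0.00835006, 1.7161, 0.261577)–(-0.990789, 1.7161, 0.261577)  len=0.9824
  (v6,v10,v7) [--+] → (0.00835006, 1.7161, -0.261577)–(0.990789, 1.7161, -0.261577)  len=0.9824
  (v7,v10,v11) [+-+] → (0.00835006, 1.7161, -0.261577)–(-0.990789, 1.7161, -0.261577)  len=0.9991
  (v8,v12,v9) [+-+] → (-1.9492, 1.7161, 0)–(-1.4304, 1.7161, 0.518793)  len=0.7337
  (v9,v12,v13) [+--] → (-1.4304, 1.7161, 0.518793)–(-1.33919, 1.7161, 0.61)  len=0.1290
  (v9,v13,v10) [+--] → (-1.33919, 1.7161, 0.61)–(-0.990789, 1.7161, 0.261577)  len=0.4927
  (v10,v14,v11) [--+] → (-1.24798, 1.7161, -0.518793)–(-0.990789, 1.7161, -0.261577)  len=0.3637
  (v11,v14,v15) [+--] → (-1.24798, 1.7161, -0.518793)–(-1.33919, 1.7161, -0.61)  len=0.1290
  (v11,v15,v8) [+-+] → (-1.33919, 1.7161, -0.61)–(-1.75035, 1.7161, -0.198853)  len=0.5815
  (v8,v15,v12) [+--] → (-1.75035, 1.7161, -0.198853)–(-1.9492, 1.7161, 0)  len=0.2812

Chained into 1 loop(s):
  loop 1: 18 segments, perimeter = 9.3848
Total perimeter = 9.385
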